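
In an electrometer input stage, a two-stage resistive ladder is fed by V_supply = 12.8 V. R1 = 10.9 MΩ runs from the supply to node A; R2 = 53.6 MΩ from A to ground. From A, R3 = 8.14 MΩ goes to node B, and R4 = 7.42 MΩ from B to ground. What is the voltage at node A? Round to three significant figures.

Node A sees R2 in parallel with the series input of stage 2, R3 + R4 = 15.56 MΩ.
Effective lower resistance at A: R2 ‖ 15.56 = 12.06 MΩ.
V_A = 12.8 × 12.06/(10.9 + 12.06) = 6.723 V.

V_A ≈ 6.72 V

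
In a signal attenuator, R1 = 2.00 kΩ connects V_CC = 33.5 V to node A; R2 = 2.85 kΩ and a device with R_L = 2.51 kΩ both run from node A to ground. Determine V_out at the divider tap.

R2 ‖ R_L = (2.85 × 2.51)/(2.85 + 2.51) = 1.335 kΩ.
Voltage divider with the loaded lower leg: V_out = 33.5 × 1.335/(2.00 + 1.335) = 33.5 × 0.4002 = 13.41 V.

V_out ≈ 13.4 V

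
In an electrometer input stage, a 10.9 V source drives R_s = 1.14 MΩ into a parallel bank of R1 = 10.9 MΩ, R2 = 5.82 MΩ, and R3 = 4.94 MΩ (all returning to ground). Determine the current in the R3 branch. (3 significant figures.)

I ≈ 1.44 µA

Combine the parallel branches: R_p = (1/10.9 + 1/5.82 + 1/4.94)⁻¹ = 2.146 MΩ.
V_A by voltage divider: V_A = 10.9 × 2.146/(1.14 + 2.146) = 7.118 V.
I(R3) = V_A / R3 = 7.118/4.94 = 1.441 µA.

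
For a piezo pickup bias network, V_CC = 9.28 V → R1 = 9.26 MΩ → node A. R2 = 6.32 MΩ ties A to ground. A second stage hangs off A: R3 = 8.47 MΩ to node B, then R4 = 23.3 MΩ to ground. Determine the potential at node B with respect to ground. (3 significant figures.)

Looking into the second stage from A: R3 + R4 = 31.77 MΩ appears in parallel with R2.
Effective lower resistance at A: R2 ‖ 31.77 = 5.271 MΩ.
So V_A = 9.28 × 0.3628 = 3.366 V.
Then the unloaded second divider: V_B = V_A × R4/(R3+R4) = 3.366 × 0.7334 = 2.469 V.

V_B ≈ 2.47 V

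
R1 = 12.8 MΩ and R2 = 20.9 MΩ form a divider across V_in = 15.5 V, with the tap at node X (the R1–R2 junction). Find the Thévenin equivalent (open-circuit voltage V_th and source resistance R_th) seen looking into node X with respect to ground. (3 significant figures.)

Open-circuit (no load on X): V_th = V_in · R2/(R1 + R2) = 15.5 × 20.9/(12.80 + 20.9) = 9.613 V.
Zeroing V_in shorts the top of R1 to ground, so R_th = R1 ‖ R2 = 7.938 MΩ.

V_th ≈ 9.61 V, R_th ≈ 7.94 MΩ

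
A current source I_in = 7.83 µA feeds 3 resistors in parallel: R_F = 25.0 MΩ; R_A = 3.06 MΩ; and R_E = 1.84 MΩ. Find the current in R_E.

I ≈ 4.67 µA

Conductances: ΣG = 1/25.0 + 1/3.06 + 1/1.84 = 0.9103 (1/MΩ).
R_E takes the fraction G_k/ΣG = 0.5435/0.9103 = 0.5970, so I = 7.83 × 0.5970 = 4.675 µA.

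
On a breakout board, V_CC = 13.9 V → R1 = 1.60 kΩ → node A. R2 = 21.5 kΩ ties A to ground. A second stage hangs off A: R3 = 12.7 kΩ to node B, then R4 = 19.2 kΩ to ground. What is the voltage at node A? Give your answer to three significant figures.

V_A ≈ 12.4 V

The second stage (R3 + R4 = 31.90 kΩ) loads node A in parallel with R2.
R2 ‖ (R3+R4) = 12.84 kΩ.
So V_A = 13.9 × 0.8892 = 12.36 V.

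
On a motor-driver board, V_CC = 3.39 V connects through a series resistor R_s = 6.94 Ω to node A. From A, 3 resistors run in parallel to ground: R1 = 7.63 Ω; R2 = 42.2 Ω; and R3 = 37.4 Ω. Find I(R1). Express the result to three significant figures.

I ≈ 0.197 A

Equivalent of the parallel group: R_p = 5.510 Ω.
V_A by voltage divider: V_A = 3.39 × 5.510/(6.94 + 5.510) = 1.500 V.
I(R1) = V_A / R1 = 1.500/7.63 = 0.1966 A.
(Check via current divider: I_total = 0.2723 A; share G_k/ΣG = 0.7221 → same result.)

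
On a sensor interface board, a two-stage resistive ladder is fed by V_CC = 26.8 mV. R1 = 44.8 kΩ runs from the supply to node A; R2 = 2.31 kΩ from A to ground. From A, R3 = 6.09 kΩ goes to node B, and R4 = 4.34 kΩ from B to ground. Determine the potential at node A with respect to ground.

Looking into the second stage from A: R3 + R4 = 10.43 kΩ appears in parallel with R2.
Effective lower resistance at A: R2 ‖ 10.43 = 1.891 kΩ.
So V_A = 26.8 × 0.04050 = 1.085 mV.

V_A ≈ 1.09 mV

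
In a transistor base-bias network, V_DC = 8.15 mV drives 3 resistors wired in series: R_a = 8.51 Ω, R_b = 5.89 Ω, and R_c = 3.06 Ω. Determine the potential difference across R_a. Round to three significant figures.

V ≈ 3.97 mV

Total series resistance ΣR = 8.51 + 5.89 + 3.06 = 17.46 Ω.
Voltage divider: V = V_DC · (8.510 / 17.46) = 8.15 × 0.4874 = 3.972 mV.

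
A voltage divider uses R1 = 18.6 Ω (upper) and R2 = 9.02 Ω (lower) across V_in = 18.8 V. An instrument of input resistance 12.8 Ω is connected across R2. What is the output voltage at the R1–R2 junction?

R2 ‖ R_L = (9.02 × 12.8)/(9.02 + 12.8) = 5.291 Ω.
Then V_out = V_in · R2'/(R1 + R2') = 18.8 × 5.291/23.89 = 4.164 V.

V_out ≈ 4.16 V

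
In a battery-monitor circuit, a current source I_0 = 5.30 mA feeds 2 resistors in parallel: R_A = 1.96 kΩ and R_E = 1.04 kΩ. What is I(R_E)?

I ≈ 3.46 mA

Two-branch current divider: I_k = I_0 · R_other/(R_1 + R_2).
So I = 5.30 × 1.96/3.000 = 3.463 mA.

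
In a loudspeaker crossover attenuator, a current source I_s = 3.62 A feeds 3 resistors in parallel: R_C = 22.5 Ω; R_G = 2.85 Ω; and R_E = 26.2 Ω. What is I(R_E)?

I ≈ 0.319 A

ΣG = 1/22.5 + 1/2.85 + 1/26.2 = 0.4335.
By the current-divider rule, I = I_s · G_k/ΣG = 3.62 × 0.08805 = 0.3187 A.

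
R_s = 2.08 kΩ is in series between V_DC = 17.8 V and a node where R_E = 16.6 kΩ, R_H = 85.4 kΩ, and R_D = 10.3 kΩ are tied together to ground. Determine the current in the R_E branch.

I ≈ 0.793 mA

Equivalent of the parallel group: R_p = 5.916 kΩ.
V_A by voltage divider: V_A = 17.8 × 5.916/(2.08 + 5.916) = 13.17 V.
Branch current I = V_A/R_E = 13.17/16.6 = 0.7933 mA.
(Check via current divider: I_total = 2.226 mA; share G_k/ΣG = 0.3564 → same result.)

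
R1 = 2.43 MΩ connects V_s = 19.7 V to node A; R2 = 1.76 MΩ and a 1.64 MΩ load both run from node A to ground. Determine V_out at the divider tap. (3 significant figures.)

V_out ≈ 5.10 V

The load sits in parallel with R2, giving an effective lower resistance R2' = R2·R_L/(R2+R_L) = 0.8489 MΩ.
Now apply the divider: V_out = 19.7 × 0.2589 = 5.100 V.
(Unloaded it would be 8.27 V; the load pulls it down.)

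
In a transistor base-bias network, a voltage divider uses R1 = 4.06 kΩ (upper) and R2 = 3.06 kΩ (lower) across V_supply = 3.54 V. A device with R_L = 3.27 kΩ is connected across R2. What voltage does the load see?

The load sits in parallel with R2, giving an effective lower resistance R2' = R2·R_L/(R2+R_L) = 1.581 kΩ.
Now apply the divider: V_out = 3.54 × 0.2802 = 0.9920 V.

V_out ≈ 0.992 V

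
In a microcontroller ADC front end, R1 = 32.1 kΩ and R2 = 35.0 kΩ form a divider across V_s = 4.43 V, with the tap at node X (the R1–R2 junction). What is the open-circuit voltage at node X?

Open-circuit (no load on X): V_th = V_s · R2/(R1 + R2) = 4.43 × 35.0/(32.10 + 35.0) = 2.311 V.

V_th ≈ 2.31 V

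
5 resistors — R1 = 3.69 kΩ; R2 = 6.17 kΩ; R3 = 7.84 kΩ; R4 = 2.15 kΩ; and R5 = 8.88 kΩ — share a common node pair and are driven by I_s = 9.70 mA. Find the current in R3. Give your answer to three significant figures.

Total conductance ΣG = 1/3.69 + 1/6.17 + 1/7.84 + 1/2.15 + 1/8.88 = 1.138 (units of 1/kΩ).
R3 takes the fraction G_k/ΣG = 0.1276/1.138 = 0.1120, so I = 9.70 × 0.1120 = 1.087 mA.

I ≈ 1.09 mA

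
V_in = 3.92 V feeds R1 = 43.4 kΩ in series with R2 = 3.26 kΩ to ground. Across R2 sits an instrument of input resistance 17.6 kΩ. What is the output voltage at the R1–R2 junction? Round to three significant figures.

The load sits in parallel with R2, giving an effective lower resistance R2' = R2·R_L/(R2+R_L) = 2.751 kΩ.
Now apply the divider: V_out = 3.92 × 0.05960 = 0.2336 V.
(Unloaded it would be 0.274 V; the load pulls it down.)

V_out ≈ 0.234 V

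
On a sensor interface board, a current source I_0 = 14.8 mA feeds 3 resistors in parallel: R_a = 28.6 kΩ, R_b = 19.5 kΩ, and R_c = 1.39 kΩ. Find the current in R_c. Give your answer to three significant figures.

Total conductance ΣG = 1/28.6 + 1/19.5 + 1/1.39 = 0.8057 (units of 1/kΩ).
Current divider: I(R_c) = I_0 · G_k/ΣG = 14.8 × (0.7194/0.8057) = 14.8 × 0.8930 = 13.22 mA.

I ≈ 13.2 mA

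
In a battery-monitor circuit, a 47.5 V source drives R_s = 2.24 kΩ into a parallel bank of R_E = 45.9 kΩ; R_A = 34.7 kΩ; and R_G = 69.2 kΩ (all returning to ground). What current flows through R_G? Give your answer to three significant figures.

Equivalent of the parallel group: R_p = 15.37 kΩ.
V_A = 47.5 × 15.37/17.61 = 41.46 V.
Branch current I = V_A/R_G = 41.46/69.2 = 0.5991 mA.

I ≈ 0.599 mA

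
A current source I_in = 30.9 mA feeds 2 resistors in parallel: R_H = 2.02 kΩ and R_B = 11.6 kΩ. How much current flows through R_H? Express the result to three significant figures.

I ≈ 26.3 mA

For two parallel branches, I_k = I_in · (other R)/(sum of R).
I(R_H) = 30.9 × 11.6/(2.02 + 11.6) = 30.9 × 0.8517 = 26.32 mA.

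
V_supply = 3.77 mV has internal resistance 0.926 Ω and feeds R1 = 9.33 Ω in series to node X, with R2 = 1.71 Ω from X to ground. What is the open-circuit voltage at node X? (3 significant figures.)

R1' = 0.926 + 9.33 = 10.26 Ω (source resistance + R1).
With X open, the divider is unloaded: V_th = 3.77 × 1.71/11.97 = 0.5388 mV.

V_th ≈ 0.539 mV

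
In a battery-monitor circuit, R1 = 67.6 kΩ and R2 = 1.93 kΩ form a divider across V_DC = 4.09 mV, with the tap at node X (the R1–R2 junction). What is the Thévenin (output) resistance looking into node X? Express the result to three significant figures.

Zeroing V_DC shorts the top of R1 to ground, so R_th = R1 ‖ R2 = 1.876 kΩ.

R_th ≈ 1.88 kΩ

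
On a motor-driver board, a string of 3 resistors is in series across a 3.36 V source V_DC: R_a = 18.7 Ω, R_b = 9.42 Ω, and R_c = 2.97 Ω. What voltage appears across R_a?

V ≈ 2.02 V

ΣR = 18.7 + 9.42 + 2.97 = 31.09 Ω.
V = V_DC · R/ΣR = 3.36 × 0.6015 = 2.021 V.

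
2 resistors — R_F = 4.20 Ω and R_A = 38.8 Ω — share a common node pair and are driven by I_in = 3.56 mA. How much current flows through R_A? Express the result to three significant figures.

Two-branch current divider: I_k = I_in · R_other/(R_1 + R_2).
I(R_A) = 3.56 × 4.20/(4.20 + 38.8) = 3.56 × 0.09767 = 0.3477 mA.

I ≈ 0.348 mA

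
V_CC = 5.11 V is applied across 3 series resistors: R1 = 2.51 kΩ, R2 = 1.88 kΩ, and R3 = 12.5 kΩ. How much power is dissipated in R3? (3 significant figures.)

The common current is I = 5.11/16.89 = 0.3025 mA.
P = I²R = 0.09153 × 12.5 = 1.144 mW.

P ≈ 1.14 mW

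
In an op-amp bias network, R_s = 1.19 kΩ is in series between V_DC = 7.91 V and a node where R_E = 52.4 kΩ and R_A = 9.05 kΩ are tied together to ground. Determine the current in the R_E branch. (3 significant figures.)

Equivalent of the parallel group: R_p = 7.717 kΩ.
V_A = 7.91 × 7.717/8.907 = 6.853 V.
Branch current I = V_A/R_E = 6.853/52.4 = 0.1308 mA.
(Check via current divider: I_total = 0.8880 mA; share G_k/ΣG = 0.1473 → same result.)

I ≈ 0.131 mA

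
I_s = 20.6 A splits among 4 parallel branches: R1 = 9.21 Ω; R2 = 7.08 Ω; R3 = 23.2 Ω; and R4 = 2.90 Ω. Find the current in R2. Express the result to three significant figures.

Conductances: ΣG = 1/9.21 + 1/7.08 + 1/23.2 + 1/2.90 = 0.6378 (1/Ω).
Current divider: I(R2) = I_s · G_k/ΣG = 20.6 × (0.1412/0.6378) = 20.6 × 0.2215 = 4.562 A.

I ≈ 4.56 A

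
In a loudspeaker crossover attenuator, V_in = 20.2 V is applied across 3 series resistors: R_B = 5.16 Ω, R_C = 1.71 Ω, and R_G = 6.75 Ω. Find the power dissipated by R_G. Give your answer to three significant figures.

P ≈ 14.8 W

The common current is I = 20.2/13.62 = 1.483 A.
V(R_G) = I·R = 10.01 V; P = V·I = 10.01 × 1.483 = 14.85 W.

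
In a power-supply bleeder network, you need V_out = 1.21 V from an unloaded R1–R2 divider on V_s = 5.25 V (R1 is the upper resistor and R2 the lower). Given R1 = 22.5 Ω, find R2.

R2 ≈ 6.74 Ω

V_out/V_s = R2/(R1+R2) = 0.2305.
So R2 = R1 · V_out/(V_s − V_out) = 22.5 × 1.21/(5.25 − 1.21) = 22.5 × 0.2995 = 6.739 Ω.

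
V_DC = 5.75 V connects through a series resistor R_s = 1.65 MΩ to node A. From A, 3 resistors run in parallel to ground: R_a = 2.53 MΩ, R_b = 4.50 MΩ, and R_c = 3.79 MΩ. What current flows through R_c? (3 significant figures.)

I ≈ 0.618 µA

Equivalent of the parallel group: R_p = 1.135 MΩ.
Node voltage V_A = V_DC · R_p/(R_s + R_p) = 5.75 × 0.4075 = 2.343 V.
Branch current I = V_A/R_c = 2.343/3.79 = 0.6182 µA.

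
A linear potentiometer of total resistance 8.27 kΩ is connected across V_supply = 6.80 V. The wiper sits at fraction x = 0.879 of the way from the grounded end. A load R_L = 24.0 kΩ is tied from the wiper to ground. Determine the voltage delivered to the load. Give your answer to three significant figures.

Lower segment x·R_p = 7.269 kΩ; upper segment (1−x)·R_p = 1.001 kΩ.
(x·R_p) ‖ R_L = 5.579 kΩ.
V_out = 6.80 × 5.579/(1.001 + 5.579) = 5.766 V.

V_out ≈ 5.77 V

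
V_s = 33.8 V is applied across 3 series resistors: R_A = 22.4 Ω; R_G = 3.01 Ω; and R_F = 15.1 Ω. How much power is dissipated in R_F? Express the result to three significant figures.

ΣR = 40.51 Ω → I = 33.8/40.51 = 0.8344 A.
P = I²R = 0.6962 × 15.1 = 10.51 W.

P ≈ 10.5 W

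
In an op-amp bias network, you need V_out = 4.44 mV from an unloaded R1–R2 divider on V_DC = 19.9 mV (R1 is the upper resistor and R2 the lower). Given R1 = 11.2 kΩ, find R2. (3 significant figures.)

V_out/V_DC = R2/(R1+R2) = 0.2231.
R2 = R1 · 0.2231/(1 − 0.2231) = 3.217 kΩ.

R2 ≈ 3.22 kΩ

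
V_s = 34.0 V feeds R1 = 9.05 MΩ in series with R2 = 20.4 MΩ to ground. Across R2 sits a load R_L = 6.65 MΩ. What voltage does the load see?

R2 ‖ R_L = (20.4 × 6.65)/(20.4 + 6.65) = 5.015 MΩ.
Now apply the divider: V_out = 34.0 × 0.3566 = 12.12 V.

V_out ≈ 12.1 V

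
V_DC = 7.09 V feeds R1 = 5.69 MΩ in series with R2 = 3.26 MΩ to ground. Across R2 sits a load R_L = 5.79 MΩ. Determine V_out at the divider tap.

V_out ≈ 1.90 V

First combine the lower leg with the load: R2 ‖ R_L = 2.086 MΩ.
Now apply the divider: V_out = 7.09 × 0.2682 = 1.902 V.
(Unloaded it would be 2.58 V; the load pulls it down.)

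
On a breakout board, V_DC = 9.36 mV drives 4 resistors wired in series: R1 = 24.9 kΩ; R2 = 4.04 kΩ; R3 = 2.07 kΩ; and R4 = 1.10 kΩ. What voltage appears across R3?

Total series resistance ΣR = 24.9 + 4.04 + 2.07 + 1.10 = 32.11 kΩ.
Voltage divider: V = V_DC · (2.070 / 32.11) = 9.36 × 0.06447 = 0.6034 mV.

V ≈ 0.603 mV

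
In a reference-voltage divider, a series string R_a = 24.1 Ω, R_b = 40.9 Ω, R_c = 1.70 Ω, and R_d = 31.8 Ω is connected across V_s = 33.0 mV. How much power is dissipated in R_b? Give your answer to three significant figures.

Series current I = V_s/ΣR = 33.0/98.50 = 0.3350 mA.
P(R_b) = I²·R_b = (0.3350)² × 40.9 = 4.591 µW.

P ≈ 4.59 µW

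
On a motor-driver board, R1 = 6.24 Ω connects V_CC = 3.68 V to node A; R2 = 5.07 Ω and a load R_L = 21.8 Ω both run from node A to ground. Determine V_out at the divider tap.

First combine the lower leg with the load: R2 ‖ R_L = 4.113 Ω.
Now apply the divider: V_out = 3.68 × 0.3973 = 1.462 V.

V_out ≈ 1.46 V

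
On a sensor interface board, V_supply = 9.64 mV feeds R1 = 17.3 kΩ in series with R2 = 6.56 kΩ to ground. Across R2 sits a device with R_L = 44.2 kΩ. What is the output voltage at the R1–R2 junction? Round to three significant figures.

V_out ≈ 2.39 mV

First combine the lower leg with the load: R2 ‖ R_L = 5.712 kΩ.
Then V_out = V_supply · R2'/(R1 + R2') = 9.64 × 5.712/23.01 = 2.393 mV.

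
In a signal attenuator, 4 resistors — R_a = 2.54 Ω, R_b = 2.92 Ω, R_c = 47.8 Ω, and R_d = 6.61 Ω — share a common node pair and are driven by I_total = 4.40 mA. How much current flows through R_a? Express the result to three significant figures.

I ≈ 1.91 mA

ΣG = 1/2.54 + 1/2.92 + 1/47.8 + 1/6.61 = 0.9084.
R_a takes the fraction G_k/ΣG = 0.3937/0.9084 = 0.4334, so I = 4.40 × 0.4334 = 1.907 mA.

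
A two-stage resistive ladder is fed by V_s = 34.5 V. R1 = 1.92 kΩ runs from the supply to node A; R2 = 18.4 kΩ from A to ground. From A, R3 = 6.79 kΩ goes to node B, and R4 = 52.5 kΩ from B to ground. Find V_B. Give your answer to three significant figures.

V_B ≈ 26.9 V

The second stage (R3 + R4 = 59.29 kΩ) loads node A in parallel with R2.
R2 ‖ (R3+R4) = 14.04 kΩ.
So V_A = 34.5 × 0.8797 = 30.35 V.
V_B = V_A × 0.8855 = 26.87 V.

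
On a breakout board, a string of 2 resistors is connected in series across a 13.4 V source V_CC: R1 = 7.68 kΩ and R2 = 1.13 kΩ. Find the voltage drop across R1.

Total series resistance ΣR = 7.68 + 1.13 = 8.810 kΩ.
By the voltage-divider rule, V = 13.4 × 7.680/8.810 = 11.68 V.

V ≈ 11.7 V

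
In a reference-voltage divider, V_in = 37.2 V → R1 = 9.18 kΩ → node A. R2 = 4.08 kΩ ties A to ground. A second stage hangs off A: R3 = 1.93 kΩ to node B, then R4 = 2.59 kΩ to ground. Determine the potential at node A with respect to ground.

Node A sees R2 in parallel with the series input of stage 2, R3 + R4 = 4.520 kΩ.
R2 ‖ (R3+R4) = 2.144 kΩ.
First divider: V_A = V_in · 2.144/(9.18 + 2.144) = 7.044 V.

V_A ≈ 7.04 V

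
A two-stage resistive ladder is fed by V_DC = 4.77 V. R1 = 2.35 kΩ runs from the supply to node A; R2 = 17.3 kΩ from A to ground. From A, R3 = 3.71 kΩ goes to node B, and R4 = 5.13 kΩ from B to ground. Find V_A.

Node A sees R2 in parallel with the series input of stage 2, R3 + R4 = 8.840 kΩ.
Effective lower resistance at A: R2 ‖ 8.840 = 5.850 kΩ.
V_A = 4.77 × 5.850/(2.35 + 5.850) = 3.403 V.

V_A ≈ 3.40 V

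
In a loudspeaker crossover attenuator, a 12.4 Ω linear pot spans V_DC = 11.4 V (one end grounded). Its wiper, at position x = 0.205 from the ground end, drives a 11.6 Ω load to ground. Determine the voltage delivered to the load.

The pot divides into 9.858 Ω above the wiper and 2.542 Ω below.
Lower segment in parallel with the load: 2.542 ‖ 11.6 = 2.085 Ω.
Loaded-divider output: V_out = 11.4 × 0.1746 = 1.990 V.

V_out ≈ 1.99 V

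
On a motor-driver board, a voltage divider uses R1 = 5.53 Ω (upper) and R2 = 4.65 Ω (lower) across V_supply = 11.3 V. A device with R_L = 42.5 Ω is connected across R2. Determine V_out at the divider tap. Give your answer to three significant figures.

First combine the lower leg with the load: R2 ‖ R_L = 4.191 Ω.
Then V_out = V_supply · R2'/(R1 + R2') = 11.3 × 4.191/9.721 = 4.872 V.

V_out ≈ 4.87 V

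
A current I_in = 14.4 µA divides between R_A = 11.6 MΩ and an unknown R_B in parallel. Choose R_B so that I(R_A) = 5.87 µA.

In a two-way split, I_A/I_in = R_B/(R_A + R_B).
With f = 0.4076, R_B = R_A · f/(1−f) = 11.6 × 0.6882 = 7.983 MΩ.

R_B ≈ 7.98 MΩ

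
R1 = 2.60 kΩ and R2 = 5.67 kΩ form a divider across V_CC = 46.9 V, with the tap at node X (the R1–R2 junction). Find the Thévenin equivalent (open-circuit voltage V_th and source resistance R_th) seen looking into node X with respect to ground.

Open-circuit (no load on X): V_th = V_CC · R2/(R1 + R2) = 46.9 × 5.67/(2.600 + 5.67) = 32.16 V.
With V_CC suppressed (replaced by a short), R_th = R1 ‖ R2 = (2.600 × 5.67)/(2.600 + 5.67) = 1.783 kΩ.

V_th ≈ 32.2 V, R_th ≈ 1.78 kΩ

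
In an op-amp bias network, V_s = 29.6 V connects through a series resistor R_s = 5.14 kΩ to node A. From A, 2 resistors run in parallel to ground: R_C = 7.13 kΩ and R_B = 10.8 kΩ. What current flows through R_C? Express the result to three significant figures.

I ≈ 1.89 mA

Equivalent of the parallel group: R_p = 4.295 kΩ.
V_A = 29.6 × 4.295/9.435 = 13.47 V.
Branch current I = V_A/R_C = 13.47/7.13 = 1.890 mA.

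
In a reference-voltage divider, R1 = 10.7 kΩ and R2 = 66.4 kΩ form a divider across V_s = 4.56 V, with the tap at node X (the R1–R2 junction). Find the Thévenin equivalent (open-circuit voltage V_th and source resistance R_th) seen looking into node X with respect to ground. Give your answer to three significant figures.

V_th is the unloaded tap voltage: V_s · R2/(R1+R2) = 4.56 × 0.8612 = 3.927 V.
Zeroing V_s shorts the top of R1 to ground, so R_th = R1 ‖ R2 = 9.215 kΩ.

V_th ≈ 3.93 V, R_th ≈ 9.22 kΩ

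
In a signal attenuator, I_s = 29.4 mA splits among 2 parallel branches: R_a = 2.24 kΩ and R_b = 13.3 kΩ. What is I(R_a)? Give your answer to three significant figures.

I ≈ 25.2 mA

With just two branches, the current splits inversely with resistance.
I(R_a) = 29.4 × 13.3/(2.24 + 13.3) = 29.4 × 0.8559 = 25.16 mA.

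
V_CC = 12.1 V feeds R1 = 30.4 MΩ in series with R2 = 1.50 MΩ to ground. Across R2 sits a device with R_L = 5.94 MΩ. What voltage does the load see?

First combine the lower leg with the load: R2 ‖ R_L = 1.198 MΩ.
Now apply the divider: V_out = 12.1 × 0.03790 = 0.4586 V.

V_out ≈ 0.459 V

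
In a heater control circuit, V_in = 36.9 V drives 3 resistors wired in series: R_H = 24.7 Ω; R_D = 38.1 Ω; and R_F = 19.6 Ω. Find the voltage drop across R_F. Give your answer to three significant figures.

V ≈ 8.78 V

Total series resistance ΣR = 24.7 + 38.1 + 19.6 = 82.40 Ω.
V = V_in · R/ΣR = 36.9 × 0.2379 = 8.777 V.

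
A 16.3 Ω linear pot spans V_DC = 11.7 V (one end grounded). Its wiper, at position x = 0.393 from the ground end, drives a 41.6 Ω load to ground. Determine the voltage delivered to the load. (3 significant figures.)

V_out ≈ 4.21 V

Split the track: R_lower = x·R_p = 6.406 Ω, R_upper = (1−x)·R_p = 9.894 Ω.
(x·R_p) ‖ R_L = 5.551 Ω.
V_out = 11.7 × 5.551/(9.894 + 5.551) = 4.205 V.
(Unloaded: V_out = x·V_DC = 4.60 V.)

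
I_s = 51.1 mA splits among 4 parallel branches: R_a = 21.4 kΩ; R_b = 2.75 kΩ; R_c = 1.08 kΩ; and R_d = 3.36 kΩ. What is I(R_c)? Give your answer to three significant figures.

Conductances: ΣG = 1/21.4 + 1/2.75 + 1/1.08 + 1/3.36 = 1.634 (1/kΩ).
R_c takes the fraction G_k/ΣG = 0.9259/1.634 = 0.5667, so I = 51.1 × 0.5667 = 28.96 mA.

I ≈ 29.0 mA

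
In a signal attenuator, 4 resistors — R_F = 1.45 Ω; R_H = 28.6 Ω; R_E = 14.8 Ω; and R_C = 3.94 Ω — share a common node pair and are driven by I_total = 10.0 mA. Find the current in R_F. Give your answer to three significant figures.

Total conductance ΣG = 1/1.45 + 1/28.6 + 1/14.8 + 1/3.94 = 1.046 (units of 1/Ω).
Current divider: I(R_F) = I_total · G_k/ΣG = 10.0 × (0.6897/1.046) = 10.0 × 0.6593 = 6.593 mA.

I ≈ 6.59 mA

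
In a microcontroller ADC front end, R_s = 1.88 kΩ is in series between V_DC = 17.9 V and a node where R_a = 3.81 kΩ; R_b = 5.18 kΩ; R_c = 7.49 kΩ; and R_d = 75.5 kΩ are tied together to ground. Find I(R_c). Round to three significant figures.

Equivalent of the parallel group: R_p = 1.660 kΩ.
Node voltage V_A = V_DC · R_p/(R_s + R_p) = 17.9 × 0.4690 = 8.395 V.
Branch current I = V_A/R_c = 8.395/7.49 = 1.121 mA.

I ≈ 1.12 mA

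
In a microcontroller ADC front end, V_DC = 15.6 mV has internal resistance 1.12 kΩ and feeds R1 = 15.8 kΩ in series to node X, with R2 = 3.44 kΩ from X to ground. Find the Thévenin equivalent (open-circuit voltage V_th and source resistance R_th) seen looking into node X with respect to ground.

R1' = 1.12 + 15.8 = 16.92 kΩ (source resistance + R1).
With X open, the divider is unloaded: V_th = 15.6 × 3.44/20.36 = 2.636 mV.
Looking into X with the source shorted: R_th = R1'·R2/(R1'+R2) = 16.92 × 3.44/20.36 = 2.859 kΩ.

V_th ≈ 2.64 mV, R_th ≈ 2.86 kΩ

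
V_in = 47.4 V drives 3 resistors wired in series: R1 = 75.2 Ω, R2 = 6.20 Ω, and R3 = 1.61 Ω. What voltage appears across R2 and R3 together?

Total series resistance ΣR = 75.2 + 6.20 + 1.61 = 83.01 Ω.
R_{R2..R3} = 6.20 + 1.61 = 7.810 Ω.
Voltage divider: V = V_in · (7.810 / 83.01) = 47.4 × 0.09409 = 4.460 V.

V ≈ 4.46 V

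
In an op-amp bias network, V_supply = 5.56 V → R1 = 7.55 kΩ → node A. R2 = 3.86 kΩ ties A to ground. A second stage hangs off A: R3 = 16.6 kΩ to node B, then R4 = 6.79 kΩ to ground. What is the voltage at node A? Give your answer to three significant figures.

V_A ≈ 1.70 V

The second stage (R3 + R4 = 23.39 kΩ) loads node A in parallel with R2.
R2 ‖ (R3+R4) = 3.313 kΩ.
So V_A = 5.56 × 0.3050 = 1.696 V.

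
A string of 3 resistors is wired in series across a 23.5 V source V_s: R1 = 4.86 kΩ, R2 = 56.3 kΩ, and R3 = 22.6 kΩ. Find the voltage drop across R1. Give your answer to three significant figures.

Total series resistance ΣR = 4.86 + 56.3 + 22.6 = 83.76 kΩ.
V = V_s · R/ΣR = 23.5 × 0.05802 = 1.364 V.

V ≈ 1.36 V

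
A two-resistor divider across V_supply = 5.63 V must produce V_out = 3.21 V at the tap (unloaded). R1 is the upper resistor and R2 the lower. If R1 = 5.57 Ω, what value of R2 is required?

R2 ≈ 7.39 Ω

V_out/V_supply = R2/(R1+R2) = 0.5702.
Rearranging, R2 = R1·k/(1−k) = 5.57 × 1.326 = 7.388 Ω.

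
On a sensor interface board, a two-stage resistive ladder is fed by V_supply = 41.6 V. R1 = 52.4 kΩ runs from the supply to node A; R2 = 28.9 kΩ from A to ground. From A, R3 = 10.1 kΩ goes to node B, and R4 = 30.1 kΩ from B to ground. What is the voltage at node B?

The second stage (R3 + R4 = 40.20 kΩ) loads node A in parallel with R2.
Effective lower resistance at A: R2 ‖ 40.20 = 16.81 kΩ.
First divider: V_A = V_supply · 16.81/(52.4 + 16.81) = 10.11 V.
V_B = V_A × 0.7488 = 7.566 V.

V_B ≈ 7.57 V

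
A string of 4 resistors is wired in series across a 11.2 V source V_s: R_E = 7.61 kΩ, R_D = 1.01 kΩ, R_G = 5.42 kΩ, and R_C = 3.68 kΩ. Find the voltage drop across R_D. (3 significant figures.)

V ≈ 0.638 V

Series total: ΣR = 7.61 + 1.01 + 5.42 + 3.68 = 17.72 kΩ.
By the voltage-divider rule, V = 11.2 × 1.010/17.72 = 0.6384 V.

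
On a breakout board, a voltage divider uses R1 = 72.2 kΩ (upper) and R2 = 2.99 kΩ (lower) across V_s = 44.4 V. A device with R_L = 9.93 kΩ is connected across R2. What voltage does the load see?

V_out ≈ 1.37 V

R2 ‖ R_L = (2.99 × 9.93)/(2.99 + 9.93) = 2.298 kΩ.
Voltage divider with the loaded lower leg: V_out = 44.4 × 2.298/(72.2 + 2.298) = 44.4 × 0.03085 = 1.370 V.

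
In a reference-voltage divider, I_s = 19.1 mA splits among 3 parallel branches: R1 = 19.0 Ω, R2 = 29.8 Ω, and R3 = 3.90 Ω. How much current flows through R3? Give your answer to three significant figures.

I ≈ 14.3 mA

Total conductance ΣG = 1/19.0 + 1/29.8 + 1/3.90 = 0.3426 (units of 1/Ω).
R3 takes the fraction G_k/ΣG = 0.2564/0.3426 = 0.7484, so I = 19.1 × 0.7484 = 14.29 mA.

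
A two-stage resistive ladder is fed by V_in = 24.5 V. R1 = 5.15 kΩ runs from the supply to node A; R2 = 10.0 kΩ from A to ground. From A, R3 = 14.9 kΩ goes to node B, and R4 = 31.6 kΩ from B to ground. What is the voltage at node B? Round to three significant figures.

The second stage (R3 + R4 = 46.50 kΩ) loads node A in parallel with R2.
Effective lower resistance at A: R2 ‖ 46.50 = 8.230 kΩ.
So V_A = 24.5 × 0.6151 = 15.07 V.
V_B = V_A × 0.6796 = 10.24 V.

V_B ≈ 10.2 V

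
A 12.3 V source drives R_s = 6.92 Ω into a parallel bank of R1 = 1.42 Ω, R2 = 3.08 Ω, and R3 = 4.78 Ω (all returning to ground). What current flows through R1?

Parallel bank: R_p = 1/(1/1.42 + 1/3.08 + 1/4.78) = 0.8077 Ω.
V_A by voltage divider: V_A = 12.3 × 0.8077/(6.92 + 0.8077) = 1.286 V.
I(R1) = V_A / R1 = 1.286/1.42 = 0.9053 A.

I ≈ 0.905 A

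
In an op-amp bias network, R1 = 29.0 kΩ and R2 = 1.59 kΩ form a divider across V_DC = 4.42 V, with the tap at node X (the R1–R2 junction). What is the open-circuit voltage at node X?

V_th ≈ 0.230 V

V_th is the unloaded tap voltage: V_DC · R2/(R1+R2) = 4.42 × 0.05198 = 0.2297 V.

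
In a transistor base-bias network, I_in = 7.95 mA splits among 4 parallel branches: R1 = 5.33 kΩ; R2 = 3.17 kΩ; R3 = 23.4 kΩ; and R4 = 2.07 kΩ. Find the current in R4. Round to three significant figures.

I ≈ 3.73 mA

Conductances: ΣG = 1/5.33 + 1/3.17 + 1/23.4 + 1/2.07 = 1.029 (1/kΩ).
R4 takes the fraction G_k/ΣG = 0.4831/1.029 = 0.4695, so I = 7.95 × 0.4695 = 3.733 mA.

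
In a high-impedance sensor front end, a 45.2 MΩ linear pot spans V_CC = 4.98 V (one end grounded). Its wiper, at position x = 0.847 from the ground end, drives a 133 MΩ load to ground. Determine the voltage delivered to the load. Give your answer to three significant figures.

Lower segment x·R_p = 38.28 MΩ; upper segment (1−x)·R_p = 6.916 MΩ.
Lower segment in parallel with the load: 38.28 ‖ 133 = 29.73 MΩ.
Loaded-divider output: V_out = 4.98 × 0.8113 = 4.040 V.
(Unloaded: V_out = x·V_CC = 4.22 V.)

V_out ≈ 4.04 V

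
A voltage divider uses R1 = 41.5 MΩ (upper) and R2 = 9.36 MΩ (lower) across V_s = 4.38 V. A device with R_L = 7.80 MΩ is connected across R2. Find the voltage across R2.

The load sits in parallel with R2, giving an effective lower resistance R2' = R2·R_L/(R2+R_L) = 4.255 MΩ.
Then V_out = V_s · R2'/(R1 + R2') = 4.38 × 4.255/45.75 = 0.4073 V.

V_out ≈ 0.407 V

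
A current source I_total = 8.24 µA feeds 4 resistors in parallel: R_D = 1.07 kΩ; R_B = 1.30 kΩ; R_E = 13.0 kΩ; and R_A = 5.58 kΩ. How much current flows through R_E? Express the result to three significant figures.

Total conductance ΣG = 1/1.07 + 1/1.30 + 1/13.0 + 1/5.58 = 1.960 (units of 1/kΩ).
Current divider: I(R_E) = I_total · G_k/ΣG = 8.24 × (0.07692/1.960) = 8.24 × 0.03925 = 0.3234 µA.

I ≈ 0.323 µA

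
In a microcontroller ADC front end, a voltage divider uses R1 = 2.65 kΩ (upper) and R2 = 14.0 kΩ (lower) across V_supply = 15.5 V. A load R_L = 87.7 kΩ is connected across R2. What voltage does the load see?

V_out ≈ 12.7 V

First combine the lower leg with the load: R2 ‖ R_L = 12.07 kΩ.
Now apply the divider: V_out = 15.5 × 0.8200 = 12.71 V.
(Unloaded it would be 13.0 V; the load pulls it down.)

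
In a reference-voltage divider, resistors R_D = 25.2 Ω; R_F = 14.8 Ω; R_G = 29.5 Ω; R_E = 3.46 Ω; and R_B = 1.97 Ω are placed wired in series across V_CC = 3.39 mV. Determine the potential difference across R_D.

ΣR = 25.2 + 14.8 + 29.5 + 3.46 + 1.97 = 74.93 Ω.
Voltage divider: V = V_CC · (25.20 / 74.93) = 3.39 × 0.3363 = 1.140 mV.

V ≈ 1.14 mV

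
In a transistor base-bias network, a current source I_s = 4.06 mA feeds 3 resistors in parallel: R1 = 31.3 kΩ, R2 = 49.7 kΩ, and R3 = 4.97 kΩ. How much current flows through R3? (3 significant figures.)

Total conductance ΣG = 1/31.3 + 1/49.7 + 1/4.97 = 0.2533 (units of 1/kΩ).
By the current-divider rule, I = I_s · G_k/ΣG = 4.06 × 0.7944 = 3.225 mA.

I ≈ 3.23 mA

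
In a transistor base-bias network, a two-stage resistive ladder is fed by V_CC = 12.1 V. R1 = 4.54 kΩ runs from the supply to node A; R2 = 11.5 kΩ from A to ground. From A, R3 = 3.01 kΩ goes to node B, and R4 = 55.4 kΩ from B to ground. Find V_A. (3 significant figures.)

V_A ≈ 8.22 V

Node A sees R2 in parallel with the series input of stage 2, R3 + R4 = 58.41 kΩ.
Effective lower resistance at A: R2 ‖ 58.41 = 9.608 kΩ.
V_A = 12.1 × 9.608/(4.54 + 9.608) = 8.217 V.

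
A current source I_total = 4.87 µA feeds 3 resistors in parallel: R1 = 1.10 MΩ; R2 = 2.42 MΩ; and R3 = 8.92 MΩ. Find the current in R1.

I ≈ 3.09 µA

Conductances: ΣG = 1/1.10 + 1/2.42 + 1/8.92 = 1.434 (1/MΩ).
R1 takes the fraction G_k/ΣG = 0.9091/1.434 = 0.6338, so I = 4.87 × 0.6338 = 3.086 µA.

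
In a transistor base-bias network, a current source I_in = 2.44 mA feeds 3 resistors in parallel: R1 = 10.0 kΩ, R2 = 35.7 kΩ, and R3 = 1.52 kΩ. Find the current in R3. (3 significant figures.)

I ≈ 2.04 mA

Conductances: ΣG = 1/10.0 + 1/35.7 + 1/1.52 = 0.7859 (1/kΩ).
R3 takes the fraction G_k/ΣG = 0.6579/0.7859 = 0.8371, so I = 2.44 × 0.8371 = 2.043 mA.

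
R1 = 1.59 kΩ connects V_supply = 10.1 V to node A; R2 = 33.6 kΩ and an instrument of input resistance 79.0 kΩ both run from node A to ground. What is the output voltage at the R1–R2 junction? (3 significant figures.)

R2 ‖ R_L = (33.6 × 79.0)/(33.6 + 79.0) = 23.57 kΩ.
Now apply the divider: V_out = 10.1 × 0.9368 = 9.462 V.

V_out ≈ 9.46 V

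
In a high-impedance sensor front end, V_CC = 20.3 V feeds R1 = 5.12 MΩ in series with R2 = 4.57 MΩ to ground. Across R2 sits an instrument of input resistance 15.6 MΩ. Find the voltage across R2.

V_out ≈ 8.29 V

R2 ‖ R_L = (4.57 × 15.6)/(4.57 + 15.6) = 3.535 MΩ.
Voltage divider with the loaded lower leg: V_out = 20.3 × 3.535/(5.12 + 3.535) = 20.3 × 0.4084 = 8.291 V.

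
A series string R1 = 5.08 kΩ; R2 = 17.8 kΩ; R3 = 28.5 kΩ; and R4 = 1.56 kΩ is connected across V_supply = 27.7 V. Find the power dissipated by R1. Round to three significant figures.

ΣR = 52.94 kΩ → I = 27.7/52.94 = 0.5232 mA.
P(R1) = I²·R1 = (0.5232)² × 5.08 = 1.391 mW.

P ≈ 1.39 mW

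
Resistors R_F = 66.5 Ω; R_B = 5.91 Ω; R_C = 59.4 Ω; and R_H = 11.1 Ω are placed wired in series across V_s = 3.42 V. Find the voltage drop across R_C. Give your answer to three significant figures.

Series total: ΣR = 66.5 + 5.91 + 59.4 + 11.1 = 142.9 Ω.
Voltage divider: V = V_s · (59.40 / 142.9) = 3.42 × 0.4156 = 1.422 V.

V ≈ 1.42 V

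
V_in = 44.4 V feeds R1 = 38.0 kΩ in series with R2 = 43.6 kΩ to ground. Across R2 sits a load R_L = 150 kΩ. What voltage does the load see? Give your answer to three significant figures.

V_out ≈ 20.9 V

R2 ‖ R_L = (43.6 × 150)/(43.6 + 150) = 33.78 kΩ.
Now apply the divider: V_out = 44.4 × 0.4706 = 20.90 V.
(Unloaded it would be 23.7 V; the load pulls it down.)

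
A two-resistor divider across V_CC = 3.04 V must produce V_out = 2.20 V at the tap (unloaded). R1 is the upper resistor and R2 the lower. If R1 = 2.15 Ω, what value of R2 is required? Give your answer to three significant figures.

Required fraction k = V_out/V_CC = 0.7237.
Rearranging, R2 = R1·k/(1−k) = 2.15 × 2.619 = 5.631 Ω.

R2 ≈ 5.63 Ω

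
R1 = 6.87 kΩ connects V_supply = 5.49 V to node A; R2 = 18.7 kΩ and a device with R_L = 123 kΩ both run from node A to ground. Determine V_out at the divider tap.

V_out ≈ 3.86 V

R2 ‖ R_L = (18.7 × 123)/(18.7 + 123) = 16.23 kΩ.
Then V_out = V_supply · R2'/(R1 + R2') = 5.49 × 16.23/23.10 = 3.857 V.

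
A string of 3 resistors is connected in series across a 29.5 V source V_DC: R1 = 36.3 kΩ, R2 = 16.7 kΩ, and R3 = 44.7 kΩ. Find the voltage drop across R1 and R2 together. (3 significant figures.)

V ≈ 16.0 V

Series total: ΣR = 36.3 + 16.7 + 44.7 = 97.70 kΩ.
R_{R1..R2} = 36.3 + 16.7 = 53.00 kΩ.
By the voltage-divider rule, V = 29.5 × 53.00/97.70 = 16.00 V.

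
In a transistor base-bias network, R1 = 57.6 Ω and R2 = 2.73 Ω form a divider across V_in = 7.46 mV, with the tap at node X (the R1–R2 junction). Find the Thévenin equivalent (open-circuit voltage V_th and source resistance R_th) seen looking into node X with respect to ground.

V_th ≈ 0.338 mV, R_th ≈ 2.61 Ω

Open-circuit (no load on X): V_th = V_in · R2/(R1 + R2) = 7.46 × 2.73/(57.60 + 2.73) = 0.3376 mV.
Zeroing V_in shorts the top of R1 to ground, so R_th = R1 ‖ R2 = 2.606 Ω.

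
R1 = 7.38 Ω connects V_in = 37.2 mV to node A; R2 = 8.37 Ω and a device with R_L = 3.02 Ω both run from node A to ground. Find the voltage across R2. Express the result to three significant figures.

V_out ≈ 8.60 mV

The load sits in parallel with R2, giving an effective lower resistance R2' = R2·R_L/(R2+R_L) = 2.219 Ω.
Now apply the divider: V_out = 37.2 × 0.2312 = 8.600 mV.
(Unloaded it would be 19.8 mV; the load pulls it down.)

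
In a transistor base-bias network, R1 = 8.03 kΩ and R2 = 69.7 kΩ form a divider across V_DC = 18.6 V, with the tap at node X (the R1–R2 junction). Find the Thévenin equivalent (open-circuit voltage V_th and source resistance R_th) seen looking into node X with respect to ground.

V_th ≈ 16.7 V, R_th ≈ 7.20 kΩ

V_th is the unloaded tap voltage: V_DC · R2/(R1+R2) = 18.6 × 0.8967 = 16.68 V.
With V_DC suppressed (replaced by a short), R_th = R1 ‖ R2 = (8.030 × 69.7)/(8.030 + 69.7) = 7.200 kΩ.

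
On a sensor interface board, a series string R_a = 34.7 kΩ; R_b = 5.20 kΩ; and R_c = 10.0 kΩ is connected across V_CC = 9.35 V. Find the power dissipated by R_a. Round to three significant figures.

The common current is I = 9.35/49.90 = 0.1874 mA.
V(R_a) = I·R = 6.502 V; P = V·I = 6.502 × 0.1874 = 1.218 mW.

P ≈ 1.22 mW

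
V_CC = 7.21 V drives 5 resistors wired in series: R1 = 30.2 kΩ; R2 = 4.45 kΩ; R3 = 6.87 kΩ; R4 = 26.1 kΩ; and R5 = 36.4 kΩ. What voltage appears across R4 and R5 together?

Total series resistance ΣR = 30.2 + 4.45 + 6.87 + 26.1 + 36.4 = 104.0 kΩ.
R_{R4..R5} = 26.1 + 36.4 = 62.50 kΩ.
Voltage divider: V = V_CC · (62.50 / 104.0) = 7.21 × 0.6008 = 4.332 V.

V ≈ 4.33 V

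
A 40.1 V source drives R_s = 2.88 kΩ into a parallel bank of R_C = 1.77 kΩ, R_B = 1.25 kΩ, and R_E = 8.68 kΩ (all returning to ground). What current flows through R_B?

I ≈ 6.10 mA

Combine the parallel branches: R_p = (1/1.77 + 1/1.25 + 1/8.68)⁻¹ = 0.6756 kΩ.
Node voltage V_A = V_CC · R_p/(R_s + R_p) = 40.1 × 0.1900 = 7.619 V.
Branch current I = V_A/R_B = 7.619/1.25 = 6.095 mA.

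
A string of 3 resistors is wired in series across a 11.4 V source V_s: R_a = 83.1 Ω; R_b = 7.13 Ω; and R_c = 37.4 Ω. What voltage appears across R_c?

Series total: ΣR = 83.1 + 7.13 + 37.4 = 127.6 Ω.
V = V_s · R/ΣR = 11.4 × 0.2930 = 3.341 V.

V ≈ 3.34 V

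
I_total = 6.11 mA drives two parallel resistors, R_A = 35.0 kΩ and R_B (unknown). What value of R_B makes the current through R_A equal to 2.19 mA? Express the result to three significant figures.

In a two-way split, I_A/I_total = R_B/(R_A + R_B).
With f = 0.3584, R_B = R_A · f/(1−f) = 35.0 × 0.5587 = 19.55 kΩ.

R_B ≈ 19.6 kΩ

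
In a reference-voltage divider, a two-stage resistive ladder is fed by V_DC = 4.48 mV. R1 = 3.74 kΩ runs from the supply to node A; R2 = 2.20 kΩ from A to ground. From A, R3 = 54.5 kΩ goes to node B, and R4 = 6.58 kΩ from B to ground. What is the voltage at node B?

The second stage (R3 + R4 = 61.08 kΩ) loads node A in parallel with R2.
R2 ‖ (R3+R4) = 2.124 kΩ.
So V_A = 4.48 × 0.3622 = 1.622 mV.
Then the unloaded second divider: V_B = V_A × R4/(R3+R4) = 1.622 × 0.1077 = 0.1748 mV.

V_B ≈ 0.175 mV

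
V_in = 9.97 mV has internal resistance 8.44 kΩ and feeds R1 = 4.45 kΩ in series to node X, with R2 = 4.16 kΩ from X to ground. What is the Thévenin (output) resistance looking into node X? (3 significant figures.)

R1' = 8.44 + 4.45 = 12.89 kΩ (source resistance + R1).
Looking into X with the source shorted: R_th = R1'·R2/(R1'+R2) = 12.89 × 4.16/17.05 = 3.145 kΩ.

R_th ≈ 3.15 kΩ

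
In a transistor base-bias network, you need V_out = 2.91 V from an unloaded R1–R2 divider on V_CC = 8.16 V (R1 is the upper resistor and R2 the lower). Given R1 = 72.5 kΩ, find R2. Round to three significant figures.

Required fraction k = V_out/V_CC = 0.3566.
R2 = R1 · 0.3566/(1 − 0.3566) = 40.19 kΩ.

R2 ≈ 40.2 kΩ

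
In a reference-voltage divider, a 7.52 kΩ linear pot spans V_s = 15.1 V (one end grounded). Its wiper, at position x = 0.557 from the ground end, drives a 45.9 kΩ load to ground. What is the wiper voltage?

V_out ≈ 8.08 V

The pot divides into 3.331 kΩ above the wiper and 4.189 kΩ below.
R_L loads the lower segment: effective lower R = 3.838 kΩ.
V_out = 15.1 × 3.838/(3.331 + 3.838) = 8.084 V.
(Unloaded: V_out = x·V_s = 8.41 V.)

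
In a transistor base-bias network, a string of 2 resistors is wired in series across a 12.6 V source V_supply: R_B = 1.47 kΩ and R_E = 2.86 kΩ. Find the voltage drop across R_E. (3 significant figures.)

V ≈ 8.32 V

Total series resistance ΣR = 1.47 + 2.86 = 4.330 kΩ.
Voltage divider: V = V_supply · (2.860 / 4.330) = 12.6 × 0.6605 = 8.322 V.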